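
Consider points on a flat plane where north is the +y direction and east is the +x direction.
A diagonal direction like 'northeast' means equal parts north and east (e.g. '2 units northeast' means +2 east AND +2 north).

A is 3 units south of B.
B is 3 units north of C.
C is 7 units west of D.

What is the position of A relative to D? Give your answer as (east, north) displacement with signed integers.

Answer: A is at (east=-7, north=0) relative to D.

Derivation:
Place D at the origin (east=0, north=0).
  C is 7 units west of D: delta (east=-7, north=+0); C at (east=-7, north=0).
  B is 3 units north of C: delta (east=+0, north=+3); B at (east=-7, north=3).
  A is 3 units south of B: delta (east=+0, north=-3); A at (east=-7, north=0).
Therefore A relative to D: (east=-7, north=0).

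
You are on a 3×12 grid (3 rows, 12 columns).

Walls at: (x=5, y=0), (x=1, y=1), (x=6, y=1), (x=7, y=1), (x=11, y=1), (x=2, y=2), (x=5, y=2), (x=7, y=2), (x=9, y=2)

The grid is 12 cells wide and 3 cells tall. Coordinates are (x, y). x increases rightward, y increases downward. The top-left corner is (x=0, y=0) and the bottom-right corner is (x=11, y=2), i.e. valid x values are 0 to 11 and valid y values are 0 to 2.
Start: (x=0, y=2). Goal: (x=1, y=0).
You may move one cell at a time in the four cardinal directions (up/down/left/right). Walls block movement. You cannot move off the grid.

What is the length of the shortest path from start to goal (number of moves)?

Answer: Shortest path length: 3

Derivation:
BFS from (x=0, y=2) until reaching (x=1, y=0):
  Distance 0: (x=0, y=2)
  Distance 1: (x=0, y=1), (x=1, y=2)
  Distance 2: (x=0, y=0)
  Distance 3: (x=1, y=0)  <- goal reached here
One shortest path (3 moves): (x=0, y=2) -> (x=0, y=1) -> (x=0, y=0) -> (x=1, y=0)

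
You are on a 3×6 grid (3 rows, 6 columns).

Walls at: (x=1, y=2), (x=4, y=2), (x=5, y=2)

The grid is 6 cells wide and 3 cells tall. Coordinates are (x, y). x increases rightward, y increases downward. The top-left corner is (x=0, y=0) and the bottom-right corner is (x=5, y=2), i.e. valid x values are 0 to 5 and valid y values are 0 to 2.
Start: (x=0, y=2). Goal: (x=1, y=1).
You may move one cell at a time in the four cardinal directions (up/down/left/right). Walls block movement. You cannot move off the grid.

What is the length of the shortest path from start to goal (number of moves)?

Answer: Shortest path length: 2

Derivation:
BFS from (x=0, y=2) until reaching (x=1, y=1):
  Distance 0: (x=0, y=2)
  Distance 1: (x=0, y=1)
  Distance 2: (x=0, y=0), (x=1, y=1)  <- goal reached here
One shortest path (2 moves): (x=0, y=2) -> (x=0, y=1) -> (x=1, y=1)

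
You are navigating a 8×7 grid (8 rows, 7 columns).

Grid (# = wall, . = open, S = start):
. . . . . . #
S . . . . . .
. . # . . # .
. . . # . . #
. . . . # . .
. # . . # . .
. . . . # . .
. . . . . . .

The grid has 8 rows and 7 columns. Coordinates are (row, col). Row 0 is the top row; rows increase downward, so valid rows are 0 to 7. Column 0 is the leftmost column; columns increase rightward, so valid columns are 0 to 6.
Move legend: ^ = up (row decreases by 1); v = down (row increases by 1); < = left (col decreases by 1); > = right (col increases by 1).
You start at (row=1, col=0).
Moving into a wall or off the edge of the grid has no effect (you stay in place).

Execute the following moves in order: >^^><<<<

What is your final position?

Start: (row=1, col=0)
  > (right): (row=1, col=0) -> (row=1, col=1)
  ^ (up): (row=1, col=1) -> (row=0, col=1)
  ^ (up): blocked, stay at (row=0, col=1)
  > (right): (row=0, col=1) -> (row=0, col=2)
  < (left): (row=0, col=2) -> (row=0, col=1)
  < (left): (row=0, col=1) -> (row=0, col=0)
  < (left): blocked, stay at (row=0, col=0)
  < (left): blocked, stay at (row=0, col=0)
Final: (row=0, col=0)

Answer: Final position: (row=0, col=0)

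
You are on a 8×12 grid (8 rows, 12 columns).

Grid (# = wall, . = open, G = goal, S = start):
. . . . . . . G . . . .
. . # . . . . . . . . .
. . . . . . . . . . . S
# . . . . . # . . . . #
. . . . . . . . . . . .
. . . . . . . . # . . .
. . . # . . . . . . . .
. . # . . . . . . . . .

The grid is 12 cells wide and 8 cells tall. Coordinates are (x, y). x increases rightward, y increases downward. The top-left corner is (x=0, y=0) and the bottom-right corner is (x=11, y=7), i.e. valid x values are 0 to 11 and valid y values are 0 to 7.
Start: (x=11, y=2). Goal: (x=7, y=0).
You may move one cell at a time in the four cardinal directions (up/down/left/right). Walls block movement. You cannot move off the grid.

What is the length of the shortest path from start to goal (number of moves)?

BFS from (x=11, y=2) until reaching (x=7, y=0):
  Distance 0: (x=11, y=2)
  Distance 1: (x=11, y=1), (x=10, y=2)
  Distance 2: (x=11, y=0), (x=10, y=1), (x=9, y=2), (x=10, y=3)
  Distance 3: (x=10, y=0), (x=9, y=1), (x=8, y=2), (x=9, y=3), (x=10, y=4)
  Distance 4: (x=9, y=0), (x=8, y=1), (x=7, y=2), (x=8, y=3), (x=9, y=4), (x=11, y=4), (x=10, y=5)
  Distance 5: (x=8, y=0), (x=7, y=1), (x=6, y=2), (x=7, y=3), (x=8, y=4), (x=9, y=5), (x=11, y=5), (x=10, y=6)
  Distance 6: (x=7, y=0), (x=6, y=1), (x=5, y=2), (x=7, y=4), (x=9, y=6), (x=11, y=6), (x=10, y=7)  <- goal reached here
One shortest path (6 moves): (x=11, y=2) -> (x=10, y=2) -> (x=9, y=2) -> (x=8, y=2) -> (x=7, y=2) -> (x=7, y=1) -> (x=7, y=0)

Answer: Shortest path length: 6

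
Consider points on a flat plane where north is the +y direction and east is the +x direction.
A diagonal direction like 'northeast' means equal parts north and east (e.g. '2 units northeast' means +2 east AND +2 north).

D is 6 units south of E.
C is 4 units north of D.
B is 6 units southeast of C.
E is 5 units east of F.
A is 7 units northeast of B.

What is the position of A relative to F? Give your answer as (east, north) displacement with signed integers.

Answer: A is at (east=18, north=-1) relative to F.

Derivation:
Place F at the origin (east=0, north=0).
  E is 5 units east of F: delta (east=+5, north=+0); E at (east=5, north=0).
  D is 6 units south of E: delta (east=+0, north=-6); D at (east=5, north=-6).
  C is 4 units north of D: delta (east=+0, north=+4); C at (east=5, north=-2).
  B is 6 units southeast of C: delta (east=+6, north=-6); B at (east=11, north=-8).
  A is 7 units northeast of B: delta (east=+7, north=+7); A at (east=18, north=-1).
Therefore A relative to F: (east=18, north=-1).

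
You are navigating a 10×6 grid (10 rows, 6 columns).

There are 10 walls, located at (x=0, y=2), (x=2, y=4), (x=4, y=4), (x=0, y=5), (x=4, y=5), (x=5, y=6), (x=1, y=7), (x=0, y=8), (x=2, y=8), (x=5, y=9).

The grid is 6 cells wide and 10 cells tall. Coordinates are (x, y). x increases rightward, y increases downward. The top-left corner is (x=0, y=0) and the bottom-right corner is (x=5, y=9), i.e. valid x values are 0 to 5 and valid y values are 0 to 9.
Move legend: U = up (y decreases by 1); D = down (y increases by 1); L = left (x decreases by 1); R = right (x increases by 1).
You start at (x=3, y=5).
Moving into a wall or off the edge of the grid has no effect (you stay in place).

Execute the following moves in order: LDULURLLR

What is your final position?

Start: (x=3, y=5)
  L (left): (x=3, y=5) -> (x=2, y=5)
  D (down): (x=2, y=5) -> (x=2, y=6)
  U (up): (x=2, y=6) -> (x=2, y=5)
  L (left): (x=2, y=5) -> (x=1, y=5)
  U (up): (x=1, y=5) -> (x=1, y=4)
  R (right): blocked, stay at (x=1, y=4)
  L (left): (x=1, y=4) -> (x=0, y=4)
  L (left): blocked, stay at (x=0, y=4)
  R (right): (x=0, y=4) -> (x=1, y=4)
Final: (x=1, y=4)

Answer: Final position: (x=1, y=4)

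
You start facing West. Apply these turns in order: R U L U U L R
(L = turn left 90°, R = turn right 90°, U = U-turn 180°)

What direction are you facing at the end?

Answer: Final heading: East

Derivation:
Start: West
  R (right (90° clockwise)) -> North
  U (U-turn (180°)) -> South
  L (left (90° counter-clockwise)) -> East
  U (U-turn (180°)) -> West
  U (U-turn (180°)) -> East
  L (left (90° counter-clockwise)) -> North
  R (right (90° clockwise)) -> East
Final: East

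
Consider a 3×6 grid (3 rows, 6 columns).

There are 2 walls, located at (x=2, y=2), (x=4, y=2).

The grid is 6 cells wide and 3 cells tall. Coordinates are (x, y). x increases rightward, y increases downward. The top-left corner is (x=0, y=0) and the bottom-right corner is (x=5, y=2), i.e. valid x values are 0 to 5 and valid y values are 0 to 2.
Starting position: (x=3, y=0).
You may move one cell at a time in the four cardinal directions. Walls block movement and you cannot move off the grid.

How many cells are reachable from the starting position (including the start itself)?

Answer: Reachable cells: 16

Derivation:
BFS flood-fill from (x=3, y=0):
  Distance 0: (x=3, y=0)
  Distance 1: (x=2, y=0), (x=4, y=0), (x=3, y=1)
  Distance 2: (x=1, y=0), (x=5, y=0), (x=2, y=1), (x=4, y=1), (x=3, y=2)
  Distance 3: (x=0, y=0), (x=1, y=1), (x=5, y=1)
  Distance 4: (x=0, y=1), (x=1, y=2), (x=5, y=2)
  Distance 5: (x=0, y=2)
Total reachable: 16 (grid has 16 open cells total)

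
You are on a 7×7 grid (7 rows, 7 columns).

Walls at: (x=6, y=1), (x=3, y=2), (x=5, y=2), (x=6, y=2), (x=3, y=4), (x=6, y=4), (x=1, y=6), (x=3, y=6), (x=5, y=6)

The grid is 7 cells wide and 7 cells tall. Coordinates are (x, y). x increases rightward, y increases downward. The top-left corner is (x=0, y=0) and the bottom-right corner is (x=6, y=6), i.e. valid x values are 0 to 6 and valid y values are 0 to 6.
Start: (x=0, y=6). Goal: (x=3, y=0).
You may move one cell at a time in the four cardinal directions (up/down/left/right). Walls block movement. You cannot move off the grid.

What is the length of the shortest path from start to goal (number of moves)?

Answer: Shortest path length: 9

Derivation:
BFS from (x=0, y=6) until reaching (x=3, y=0):
  Distance 0: (x=0, y=6)
  Distance 1: (x=0, y=5)
  Distance 2: (x=0, y=4), (x=1, y=5)
  Distance 3: (x=0, y=3), (x=1, y=4), (x=2, y=5)
  Distance 4: (x=0, y=2), (x=1, y=3), (x=2, y=4), (x=3, y=5), (x=2, y=6)
  Distance 5: (x=0, y=1), (x=1, y=2), (x=2, y=3), (x=4, y=5)
  Distance 6: (x=0, y=0), (x=1, y=1), (x=2, y=2), (x=3, y=3), (x=4, y=4), (x=5, y=5), (x=4, y=6)
  Distance 7: (x=1, y=0), (x=2, y=1), (x=4, y=3), (x=5, y=4), (x=6, y=5)
  Distance 8: (x=2, y=0), (x=3, y=1), (x=4, y=2), (x=5, y=3), (x=6, y=6)
  Distance 9: (x=3, y=0), (x=4, y=1), (x=6, y=3)  <- goal reached here
One shortest path (9 moves): (x=0, y=6) -> (x=0, y=5) -> (x=1, y=5) -> (x=2, y=5) -> (x=2, y=4) -> (x=2, y=3) -> (x=2, y=2) -> (x=2, y=1) -> (x=3, y=1) -> (x=3, y=0)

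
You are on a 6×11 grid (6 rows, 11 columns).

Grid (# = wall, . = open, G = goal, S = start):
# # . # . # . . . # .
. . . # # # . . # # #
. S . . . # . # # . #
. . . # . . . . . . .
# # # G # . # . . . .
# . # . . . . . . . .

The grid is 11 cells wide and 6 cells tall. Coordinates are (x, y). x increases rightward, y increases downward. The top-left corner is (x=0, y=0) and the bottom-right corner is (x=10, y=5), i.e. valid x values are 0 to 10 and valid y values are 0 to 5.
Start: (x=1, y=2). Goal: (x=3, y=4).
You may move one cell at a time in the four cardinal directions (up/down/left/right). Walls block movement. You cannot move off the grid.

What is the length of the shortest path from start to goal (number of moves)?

Answer: Shortest path length: 10

Derivation:
BFS from (x=1, y=2) until reaching (x=3, y=4):
  Distance 0: (x=1, y=2)
  Distance 1: (x=1, y=1), (x=0, y=2), (x=2, y=2), (x=1, y=3)
  Distance 2: (x=0, y=1), (x=2, y=1), (x=3, y=2), (x=0, y=3), (x=2, y=3)
  Distance 3: (x=2, y=0), (x=4, y=2)
  Distance 4: (x=4, y=3)
  Distance 5: (x=5, y=3)
  Distance 6: (x=6, y=3), (x=5, y=4)
  Distance 7: (x=6, y=2), (x=7, y=3), (x=5, y=5)
  Distance 8: (x=6, y=1), (x=8, y=3), (x=7, y=4), (x=4, y=5), (x=6, y=5)
  Distance 9: (x=6, y=0), (x=7, y=1), (x=9, y=3), (x=8, y=4), (x=3, y=5), (x=7, y=5)
  Distance 10: (x=7, y=0), (x=9, y=2), (x=10, y=3), (x=3, y=4), (x=9, y=4), (x=8, y=5)  <- goal reached here
One shortest path (10 moves): (x=1, y=2) -> (x=2, y=2) -> (x=3, y=2) -> (x=4, y=2) -> (x=4, y=3) -> (x=5, y=3) -> (x=5, y=4) -> (x=5, y=5) -> (x=4, y=5) -> (x=3, y=5) -> (x=3, y=4)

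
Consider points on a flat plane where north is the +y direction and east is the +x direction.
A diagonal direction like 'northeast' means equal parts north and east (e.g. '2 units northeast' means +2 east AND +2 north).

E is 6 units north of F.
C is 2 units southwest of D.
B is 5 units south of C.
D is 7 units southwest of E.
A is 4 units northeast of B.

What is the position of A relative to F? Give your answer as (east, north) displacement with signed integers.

Place F at the origin (east=0, north=0).
  E is 6 units north of F: delta (east=+0, north=+6); E at (east=0, north=6).
  D is 7 units southwest of E: delta (east=-7, north=-7); D at (east=-7, north=-1).
  C is 2 units southwest of D: delta (east=-2, north=-2); C at (east=-9, north=-3).
  B is 5 units south of C: delta (east=+0, north=-5); B at (east=-9, north=-8).
  A is 4 units northeast of B: delta (east=+4, north=+4); A at (east=-5, north=-4).
Therefore A relative to F: (east=-5, north=-4).

Answer: A is at (east=-5, north=-4) relative to F.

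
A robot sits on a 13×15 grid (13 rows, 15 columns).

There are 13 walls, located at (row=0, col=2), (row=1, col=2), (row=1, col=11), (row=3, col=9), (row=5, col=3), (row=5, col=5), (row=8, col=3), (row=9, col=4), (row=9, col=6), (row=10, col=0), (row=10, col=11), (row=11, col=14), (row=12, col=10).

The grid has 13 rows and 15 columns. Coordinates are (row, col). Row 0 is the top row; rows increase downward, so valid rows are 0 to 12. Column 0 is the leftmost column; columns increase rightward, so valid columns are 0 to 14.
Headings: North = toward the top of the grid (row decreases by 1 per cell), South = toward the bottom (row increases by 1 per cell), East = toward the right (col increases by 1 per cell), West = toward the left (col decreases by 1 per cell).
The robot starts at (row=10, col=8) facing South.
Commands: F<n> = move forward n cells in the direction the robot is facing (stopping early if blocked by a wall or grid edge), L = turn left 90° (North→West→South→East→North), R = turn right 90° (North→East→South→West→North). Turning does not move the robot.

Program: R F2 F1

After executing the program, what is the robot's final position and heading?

Start: (row=10, col=8), facing South
  R: turn right, now facing West
  F2: move forward 2, now at (row=10, col=6)
  F1: move forward 1, now at (row=10, col=5)
Final: (row=10, col=5), facing West

Answer: Final position: (row=10, col=5), facing West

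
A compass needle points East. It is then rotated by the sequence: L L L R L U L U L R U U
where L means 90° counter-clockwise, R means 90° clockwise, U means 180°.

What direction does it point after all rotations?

Answer: Final heading: East

Derivation:
Start: East
  L (left (90° counter-clockwise)) -> North
  L (left (90° counter-clockwise)) -> West
  L (left (90° counter-clockwise)) -> South
  R (right (90° clockwise)) -> West
  L (left (90° counter-clockwise)) -> South
  U (U-turn (180°)) -> North
  L (left (90° counter-clockwise)) -> West
  U (U-turn (180°)) -> East
  L (left (90° counter-clockwise)) -> North
  R (right (90° clockwise)) -> East
  U (U-turn (180°)) -> West
  U (U-turn (180°)) -> East
Final: East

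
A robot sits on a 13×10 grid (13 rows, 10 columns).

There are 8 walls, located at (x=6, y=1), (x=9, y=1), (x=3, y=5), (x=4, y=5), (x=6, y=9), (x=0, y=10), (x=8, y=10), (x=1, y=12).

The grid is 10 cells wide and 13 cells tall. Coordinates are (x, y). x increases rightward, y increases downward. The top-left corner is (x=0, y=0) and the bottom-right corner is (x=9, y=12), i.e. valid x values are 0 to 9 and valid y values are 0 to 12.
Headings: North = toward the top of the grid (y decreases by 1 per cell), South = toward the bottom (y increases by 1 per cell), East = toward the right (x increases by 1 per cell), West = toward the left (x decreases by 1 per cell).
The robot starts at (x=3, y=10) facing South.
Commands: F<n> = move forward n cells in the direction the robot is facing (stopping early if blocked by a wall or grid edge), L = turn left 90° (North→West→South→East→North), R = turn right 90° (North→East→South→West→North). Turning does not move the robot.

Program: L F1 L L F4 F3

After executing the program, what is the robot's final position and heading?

Answer: Final position: (x=1, y=10), facing West

Derivation:
Start: (x=3, y=10), facing South
  L: turn left, now facing East
  F1: move forward 1, now at (x=4, y=10)
  L: turn left, now facing North
  L: turn left, now facing West
  F4: move forward 3/4 (blocked), now at (x=1, y=10)
  F3: move forward 0/3 (blocked), now at (x=1, y=10)
Final: (x=1, y=10), facing West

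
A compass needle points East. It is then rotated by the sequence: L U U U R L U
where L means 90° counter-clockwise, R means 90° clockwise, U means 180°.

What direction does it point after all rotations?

Answer: Final heading: North

Derivation:
Start: East
  L (left (90° counter-clockwise)) -> North
  U (U-turn (180°)) -> South
  U (U-turn (180°)) -> North
  U (U-turn (180°)) -> South
  R (right (90° clockwise)) -> West
  L (left (90° counter-clockwise)) -> South
  U (U-turn (180°)) -> North
Final: North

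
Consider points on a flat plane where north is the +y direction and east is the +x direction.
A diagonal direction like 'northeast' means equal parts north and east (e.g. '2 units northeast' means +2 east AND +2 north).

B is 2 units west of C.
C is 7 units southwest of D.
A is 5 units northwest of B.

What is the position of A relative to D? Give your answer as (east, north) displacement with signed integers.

Place D at the origin (east=0, north=0).
  C is 7 units southwest of D: delta (east=-7, north=-7); C at (east=-7, north=-7).
  B is 2 units west of C: delta (east=-2, north=+0); B at (east=-9, north=-7).
  A is 5 units northwest of B: delta (east=-5, north=+5); A at (east=-14, north=-2).
Therefore A relative to D: (east=-14, north=-2).

Answer: A is at (east=-14, north=-2) relative to D.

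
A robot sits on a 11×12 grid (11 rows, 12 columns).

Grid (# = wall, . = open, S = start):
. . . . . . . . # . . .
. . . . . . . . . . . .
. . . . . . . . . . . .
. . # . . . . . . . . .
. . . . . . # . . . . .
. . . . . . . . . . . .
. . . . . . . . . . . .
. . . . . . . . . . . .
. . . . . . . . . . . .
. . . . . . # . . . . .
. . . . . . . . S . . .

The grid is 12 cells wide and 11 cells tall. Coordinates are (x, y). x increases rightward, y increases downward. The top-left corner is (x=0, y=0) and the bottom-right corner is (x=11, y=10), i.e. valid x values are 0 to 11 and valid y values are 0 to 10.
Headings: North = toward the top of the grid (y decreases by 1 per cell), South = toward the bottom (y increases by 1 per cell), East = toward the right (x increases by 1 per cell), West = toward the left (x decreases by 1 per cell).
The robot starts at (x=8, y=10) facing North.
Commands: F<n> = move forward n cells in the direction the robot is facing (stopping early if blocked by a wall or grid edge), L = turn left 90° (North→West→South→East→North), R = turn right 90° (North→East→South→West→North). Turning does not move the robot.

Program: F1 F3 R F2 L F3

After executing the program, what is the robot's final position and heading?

Answer: Final position: (x=10, y=3), facing North

Derivation:
Start: (x=8, y=10), facing North
  F1: move forward 1, now at (x=8, y=9)
  F3: move forward 3, now at (x=8, y=6)
  R: turn right, now facing East
  F2: move forward 2, now at (x=10, y=6)
  L: turn left, now facing North
  F3: move forward 3, now at (x=10, y=3)
Final: (x=10, y=3), facing North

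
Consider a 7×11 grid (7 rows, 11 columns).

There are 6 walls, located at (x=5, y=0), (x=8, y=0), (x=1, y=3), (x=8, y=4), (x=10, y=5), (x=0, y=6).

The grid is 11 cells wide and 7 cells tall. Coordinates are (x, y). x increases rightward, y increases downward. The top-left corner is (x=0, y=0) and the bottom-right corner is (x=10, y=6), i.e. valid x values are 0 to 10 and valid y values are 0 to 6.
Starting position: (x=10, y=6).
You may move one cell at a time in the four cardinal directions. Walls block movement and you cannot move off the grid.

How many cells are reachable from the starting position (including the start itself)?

Answer: Reachable cells: 71

Derivation:
BFS flood-fill from (x=10, y=6):
  Distance 0: (x=10, y=6)
  Distance 1: (x=9, y=6)
  Distance 2: (x=9, y=5), (x=8, y=6)
  Distance 3: (x=9, y=4), (x=8, y=5), (x=7, y=6)
  Distance 4: (x=9, y=3), (x=10, y=4), (x=7, y=5), (x=6, y=6)
  Distance 5: (x=9, y=2), (x=8, y=3), (x=10, y=3), (x=7, y=4), (x=6, y=5), (x=5, y=6)
  Distance 6: (x=9, y=1), (x=8, y=2), (x=10, y=2), (x=7, y=3), (x=6, y=4), (x=5, y=5), (x=4, y=6)
  Distance 7: (x=9, y=0), (x=8, y=1), (x=10, y=1), (x=7, y=2), (x=6, y=3), (x=5, y=4), (x=4, y=5), (x=3, y=6)
  Distance 8: (x=10, y=0), (x=7, y=1), (x=6, y=2), (x=5, y=3), (x=4, y=4), (x=3, y=5), (x=2, y=6)
  Distance 9: (x=7, y=0), (x=6, y=1), (x=5, y=2), (x=4, y=3), (x=3, y=4), (x=2, y=5), (x=1, y=6)
  Distance 10: (x=6, y=0), (x=5, y=1), (x=4, y=2), (x=3, y=3), (x=2, y=4), (x=1, y=5)
  Distance 11: (x=4, y=1), (x=3, y=2), (x=2, y=3), (x=1, y=4), (x=0, y=5)
  Distance 12: (x=4, y=0), (x=3, y=1), (x=2, y=2), (x=0, y=4)
  Distance 13: (x=3, y=0), (x=2, y=1), (x=1, y=2), (x=0, y=3)
  Distance 14: (x=2, y=0), (x=1, y=1), (x=0, y=2)
  Distance 15: (x=1, y=0), (x=0, y=1)
  Distance 16: (x=0, y=0)
Total reachable: 71 (grid has 71 open cells total)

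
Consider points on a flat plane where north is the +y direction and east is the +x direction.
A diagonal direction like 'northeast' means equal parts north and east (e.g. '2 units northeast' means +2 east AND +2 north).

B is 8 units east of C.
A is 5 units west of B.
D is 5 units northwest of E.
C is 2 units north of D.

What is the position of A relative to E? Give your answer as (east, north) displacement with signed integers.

Answer: A is at (east=-2, north=7) relative to E.

Derivation:
Place E at the origin (east=0, north=0).
  D is 5 units northwest of E: delta (east=-5, north=+5); D at (east=-5, north=5).
  C is 2 units north of D: delta (east=+0, north=+2); C at (east=-5, north=7).
  B is 8 units east of C: delta (east=+8, north=+0); B at (east=3, north=7).
  A is 5 units west of B: delta (east=-5, north=+0); A at (east=-2, north=7).
Therefore A relative to E: (east=-2, north=7).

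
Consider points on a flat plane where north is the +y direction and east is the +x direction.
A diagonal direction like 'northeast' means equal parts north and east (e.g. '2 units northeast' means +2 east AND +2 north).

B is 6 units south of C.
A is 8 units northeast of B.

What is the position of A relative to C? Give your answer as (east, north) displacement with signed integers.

Place C at the origin (east=0, north=0).
  B is 6 units south of C: delta (east=+0, north=-6); B at (east=0, north=-6).
  A is 8 units northeast of B: delta (east=+8, north=+8); A at (east=8, north=2).
Therefore A relative to C: (east=8, north=2).

Answer: A is at (east=8, north=2) relative to C.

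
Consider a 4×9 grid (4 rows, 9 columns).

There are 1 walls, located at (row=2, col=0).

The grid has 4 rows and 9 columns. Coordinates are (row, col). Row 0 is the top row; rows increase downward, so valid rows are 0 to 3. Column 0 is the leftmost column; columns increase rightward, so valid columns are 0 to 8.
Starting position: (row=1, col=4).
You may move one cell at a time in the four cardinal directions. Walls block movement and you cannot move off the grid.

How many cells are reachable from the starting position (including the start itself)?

Answer: Reachable cells: 35

Derivation:
BFS flood-fill from (row=1, col=4):
  Distance 0: (row=1, col=4)
  Distance 1: (row=0, col=4), (row=1, col=3), (row=1, col=5), (row=2, col=4)
  Distance 2: (row=0, col=3), (row=0, col=5), (row=1, col=2), (row=1, col=6), (row=2, col=3), (row=2, col=5), (row=3, col=4)
  Distance 3: (row=0, col=2), (row=0, col=6), (row=1, col=1), (row=1, col=7), (row=2, col=2), (row=2, col=6), (row=3, col=3), (row=3, col=5)
  Distance 4: (row=0, col=1), (row=0, col=7), (row=1, col=0), (row=1, col=8), (row=2, col=1), (row=2, col=7), (row=3, col=2), (row=3, col=6)
  Distance 5: (row=0, col=0), (row=0, col=8), (row=2, col=8), (row=3, col=1), (row=3, col=7)
  Distance 6: (row=3, col=0), (row=3, col=8)
Total reachable: 35 (grid has 35 open cells total)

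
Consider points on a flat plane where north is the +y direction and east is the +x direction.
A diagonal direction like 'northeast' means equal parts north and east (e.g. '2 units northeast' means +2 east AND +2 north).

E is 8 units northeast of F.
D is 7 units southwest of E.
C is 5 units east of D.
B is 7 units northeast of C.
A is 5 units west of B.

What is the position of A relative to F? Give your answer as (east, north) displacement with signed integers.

Place F at the origin (east=0, north=0).
  E is 8 units northeast of F: delta (east=+8, north=+8); E at (east=8, north=8).
  D is 7 units southwest of E: delta (east=-7, north=-7); D at (east=1, north=1).
  C is 5 units east of D: delta (east=+5, north=+0); C at (east=6, north=1).
  B is 7 units northeast of C: delta (east=+7, north=+7); B at (east=13, north=8).
  A is 5 units west of B: delta (east=-5, north=+0); A at (east=8, north=8).
Therefore A relative to F: (east=8, north=8).

Answer: A is at (east=8, north=8) relative to F.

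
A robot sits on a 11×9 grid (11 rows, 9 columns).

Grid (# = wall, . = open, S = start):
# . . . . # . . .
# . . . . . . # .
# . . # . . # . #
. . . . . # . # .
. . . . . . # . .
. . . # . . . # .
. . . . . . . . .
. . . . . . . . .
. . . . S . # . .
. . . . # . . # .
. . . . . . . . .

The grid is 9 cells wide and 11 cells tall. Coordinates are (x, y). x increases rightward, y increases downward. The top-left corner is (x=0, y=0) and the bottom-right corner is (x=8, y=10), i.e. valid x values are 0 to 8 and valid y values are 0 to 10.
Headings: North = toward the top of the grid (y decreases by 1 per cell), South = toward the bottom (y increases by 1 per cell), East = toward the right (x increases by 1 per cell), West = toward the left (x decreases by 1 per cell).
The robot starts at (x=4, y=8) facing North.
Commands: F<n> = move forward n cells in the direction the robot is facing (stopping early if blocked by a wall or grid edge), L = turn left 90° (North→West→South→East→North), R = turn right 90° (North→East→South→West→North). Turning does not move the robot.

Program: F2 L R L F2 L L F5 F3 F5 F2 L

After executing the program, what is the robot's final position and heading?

Answer: Final position: (x=8, y=6), facing North

Derivation:
Start: (x=4, y=8), facing North
  F2: move forward 2, now at (x=4, y=6)
  L: turn left, now facing West
  R: turn right, now facing North
  L: turn left, now facing West
  F2: move forward 2, now at (x=2, y=6)
  L: turn left, now facing South
  L: turn left, now facing East
  F5: move forward 5, now at (x=7, y=6)
  F3: move forward 1/3 (blocked), now at (x=8, y=6)
  F5: move forward 0/5 (blocked), now at (x=8, y=6)
  F2: move forward 0/2 (blocked), now at (x=8, y=6)
  L: turn left, now facing North
Final: (x=8, y=6), facing North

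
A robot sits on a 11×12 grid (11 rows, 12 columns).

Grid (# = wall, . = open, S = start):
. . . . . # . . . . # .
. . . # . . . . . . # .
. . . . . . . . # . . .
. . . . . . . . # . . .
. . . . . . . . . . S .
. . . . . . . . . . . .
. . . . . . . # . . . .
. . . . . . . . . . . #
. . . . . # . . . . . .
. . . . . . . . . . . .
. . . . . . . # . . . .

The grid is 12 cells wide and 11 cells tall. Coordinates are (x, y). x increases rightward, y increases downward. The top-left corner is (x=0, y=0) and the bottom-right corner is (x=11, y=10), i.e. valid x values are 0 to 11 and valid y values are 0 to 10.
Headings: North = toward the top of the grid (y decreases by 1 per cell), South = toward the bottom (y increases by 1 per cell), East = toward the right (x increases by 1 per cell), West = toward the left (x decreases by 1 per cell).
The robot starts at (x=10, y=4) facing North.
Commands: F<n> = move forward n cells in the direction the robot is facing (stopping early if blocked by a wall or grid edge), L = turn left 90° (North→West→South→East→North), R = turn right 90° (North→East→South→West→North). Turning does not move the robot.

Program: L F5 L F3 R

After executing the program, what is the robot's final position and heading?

Start: (x=10, y=4), facing North
  L: turn left, now facing West
  F5: move forward 5, now at (x=5, y=4)
  L: turn left, now facing South
  F3: move forward 3, now at (x=5, y=7)
  R: turn right, now facing West
Final: (x=5, y=7), facing West

Answer: Final position: (x=5, y=7), facing West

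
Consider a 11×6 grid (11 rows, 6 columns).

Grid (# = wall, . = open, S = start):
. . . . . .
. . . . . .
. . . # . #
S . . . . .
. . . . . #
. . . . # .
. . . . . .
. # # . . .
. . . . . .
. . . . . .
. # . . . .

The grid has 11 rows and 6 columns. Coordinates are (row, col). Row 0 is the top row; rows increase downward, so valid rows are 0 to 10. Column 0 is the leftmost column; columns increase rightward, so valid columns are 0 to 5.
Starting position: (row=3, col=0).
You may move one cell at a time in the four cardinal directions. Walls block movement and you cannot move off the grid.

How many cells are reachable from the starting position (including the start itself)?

Answer: Reachable cells: 59

Derivation:
BFS flood-fill from (row=3, col=0):
  Distance 0: (row=3, col=0)
  Distance 1: (row=2, col=0), (row=3, col=1), (row=4, col=0)
  Distance 2: (row=1, col=0), (row=2, col=1), (row=3, col=2), (row=4, col=1), (row=5, col=0)
  Distance 3: (row=0, col=0), (row=1, col=1), (row=2, col=2), (row=3, col=3), (row=4, col=2), (row=5, col=1), (row=6, col=0)
  Distance 4: (row=0, col=1), (row=1, col=2), (row=3, col=4), (row=4, col=3), (row=5, col=2), (row=6, col=1), (row=7, col=0)
  Distance 5: (row=0, col=2), (row=1, col=3), (row=2, col=4), (row=3, col=5), (row=4, col=4), (row=5, col=3), (row=6, col=2), (row=8, col=0)
  Distance 6: (row=0, col=3), (row=1, col=4), (row=6, col=3), (row=8, col=1), (row=9, col=0)
  Distance 7: (row=0, col=4), (row=1, col=5), (row=6, col=4), (row=7, col=3), (row=8, col=2), (row=9, col=1), (row=10, col=0)
  Distance 8: (row=0, col=5), (row=6, col=5), (row=7, col=4), (row=8, col=3), (row=9, col=2)
  Distance 9: (row=5, col=5), (row=7, col=5), (row=8, col=4), (row=9, col=3), (row=10, col=2)
  Distance 10: (row=8, col=5), (row=9, col=4), (row=10, col=3)
  Distance 11: (row=9, col=5), (row=10, col=4)
  Distance 12: (row=10, col=5)
Total reachable: 59 (grid has 59 open cells total)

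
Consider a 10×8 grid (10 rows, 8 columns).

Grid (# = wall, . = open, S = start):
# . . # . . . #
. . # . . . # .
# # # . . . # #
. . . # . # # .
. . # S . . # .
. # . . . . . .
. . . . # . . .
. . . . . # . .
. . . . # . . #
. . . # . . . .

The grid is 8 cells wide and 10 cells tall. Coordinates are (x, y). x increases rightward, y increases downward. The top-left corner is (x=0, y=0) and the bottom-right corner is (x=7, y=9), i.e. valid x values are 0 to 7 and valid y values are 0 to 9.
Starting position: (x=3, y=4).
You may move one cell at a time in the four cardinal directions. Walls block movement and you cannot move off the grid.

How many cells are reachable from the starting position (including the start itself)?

Answer: Reachable cells: 54

Derivation:
BFS flood-fill from (x=3, y=4):
  Distance 0: (x=3, y=4)
  Distance 1: (x=4, y=4), (x=3, y=5)
  Distance 2: (x=4, y=3), (x=5, y=4), (x=2, y=5), (x=4, y=5), (x=3, y=6)
  Distance 3: (x=4, y=2), (x=5, y=5), (x=2, y=6), (x=3, y=7)
  Distance 4: (x=4, y=1), (x=3, y=2), (x=5, y=2), (x=6, y=5), (x=1, y=6), (x=5, y=6), (x=2, y=7), (x=4, y=7), (x=3, y=8)
  Distance 5: (x=4, y=0), (x=3, y=1), (x=5, y=1), (x=7, y=5), (x=0, y=6), (x=6, y=6), (x=1, y=7), (x=2, y=8)
  Distance 6: (x=5, y=0), (x=7, y=4), (x=0, y=5), (x=7, y=6), (x=0, y=7), (x=6, y=7), (x=1, y=8), (x=2, y=9)
  Distance 7: (x=6, y=0), (x=7, y=3), (x=0, y=4), (x=7, y=7), (x=0, y=8), (x=6, y=8), (x=1, y=9)
  Distance 8: (x=0, y=3), (x=1, y=4), (x=5, y=8), (x=0, y=9), (x=6, y=9)
  Distance 9: (x=1, y=3), (x=5, y=9), (x=7, y=9)
  Distance 10: (x=2, y=3), (x=4, y=9)
Total reachable: 54 (grid has 59 open cells total)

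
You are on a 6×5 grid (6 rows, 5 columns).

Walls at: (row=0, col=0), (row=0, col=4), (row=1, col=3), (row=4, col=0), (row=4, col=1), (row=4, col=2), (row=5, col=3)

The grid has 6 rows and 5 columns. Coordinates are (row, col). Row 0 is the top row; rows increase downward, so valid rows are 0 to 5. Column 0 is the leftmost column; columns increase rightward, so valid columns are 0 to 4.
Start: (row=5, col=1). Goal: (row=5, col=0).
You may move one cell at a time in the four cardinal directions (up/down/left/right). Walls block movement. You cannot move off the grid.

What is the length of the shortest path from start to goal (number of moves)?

BFS from (row=5, col=1) until reaching (row=5, col=0):
  Distance 0: (row=5, col=1)
  Distance 1: (row=5, col=0), (row=5, col=2)  <- goal reached here
One shortest path (1 moves): (row=5, col=1) -> (row=5, col=0)

Answer: Shortest path length: 1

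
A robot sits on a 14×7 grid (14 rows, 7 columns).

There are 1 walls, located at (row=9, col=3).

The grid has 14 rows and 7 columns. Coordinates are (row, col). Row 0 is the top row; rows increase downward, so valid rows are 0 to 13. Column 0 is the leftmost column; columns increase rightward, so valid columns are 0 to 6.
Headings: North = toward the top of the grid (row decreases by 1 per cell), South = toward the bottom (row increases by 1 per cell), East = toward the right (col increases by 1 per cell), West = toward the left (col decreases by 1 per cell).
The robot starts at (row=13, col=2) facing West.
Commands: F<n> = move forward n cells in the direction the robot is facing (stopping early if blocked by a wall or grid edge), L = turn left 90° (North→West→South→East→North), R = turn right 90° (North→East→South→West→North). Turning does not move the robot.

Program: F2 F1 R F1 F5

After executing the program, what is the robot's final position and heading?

Start: (row=13, col=2), facing West
  F2: move forward 2, now at (row=13, col=0)
  F1: move forward 0/1 (blocked), now at (row=13, col=0)
  R: turn right, now facing North
  F1: move forward 1, now at (row=12, col=0)
  F5: move forward 5, now at (row=7, col=0)
Final: (row=7, col=0), facing North

Answer: Final position: (row=7, col=0), facing North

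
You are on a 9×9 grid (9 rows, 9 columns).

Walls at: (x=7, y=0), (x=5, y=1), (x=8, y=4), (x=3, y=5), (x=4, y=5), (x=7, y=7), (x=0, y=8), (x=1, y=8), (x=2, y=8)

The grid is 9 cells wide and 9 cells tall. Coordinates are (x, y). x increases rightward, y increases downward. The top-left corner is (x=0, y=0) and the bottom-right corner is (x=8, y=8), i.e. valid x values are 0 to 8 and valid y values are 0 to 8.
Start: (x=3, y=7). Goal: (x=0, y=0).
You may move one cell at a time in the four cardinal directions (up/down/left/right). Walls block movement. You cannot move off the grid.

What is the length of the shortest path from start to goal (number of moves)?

Answer: Shortest path length: 10

Derivation:
BFS from (x=3, y=7) until reaching (x=0, y=0):
  Distance 0: (x=3, y=7)
  Distance 1: (x=3, y=6), (x=2, y=7), (x=4, y=7), (x=3, y=8)
  Distance 2: (x=2, y=6), (x=4, y=6), (x=1, y=7), (x=5, y=7), (x=4, y=8)
  Distance 3: (x=2, y=5), (x=1, y=6), (x=5, y=6), (x=0, y=7), (x=6, y=7), (x=5, y=8)
  Distance 4: (x=2, y=4), (x=1, y=5), (x=5, y=5), (x=0, y=6), (x=6, y=6), (x=6, y=8)
  Distance 5: (x=2, y=3), (x=1, y=4), (x=3, y=4), (x=5, y=4), (x=0, y=5), (x=6, y=5), (x=7, y=6), (x=7, y=8)
  Distance 6: (x=2, y=2), (x=1, y=3), (x=3, y=3), (x=5, y=3), (x=0, y=4), (x=4, y=4), (x=6, y=4), (x=7, y=5), (x=8, y=6), (x=8, y=8)
  Distance 7: (x=2, y=1), (x=1, y=2), (x=3, y=2), (x=5, y=2), (x=0, y=3), (x=4, y=3), (x=6, y=3), (x=7, y=4), (x=8, y=5), (x=8, y=7)
  Distance 8: (x=2, y=0), (x=1, y=1), (x=3, y=1), (x=0, y=2), (x=4, y=2), (x=6, y=2), (x=7, y=3)
  Distance 9: (x=1, y=0), (x=3, y=0), (x=0, y=1), (x=4, y=1), (x=6, y=1), (x=7, y=2), (x=8, y=3)
  Distance 10: (x=0, y=0), (x=4, y=0), (x=6, y=0), (x=7, y=1), (x=8, y=2)  <- goal reached here
One shortest path (10 moves): (x=3, y=7) -> (x=2, y=7) -> (x=1, y=7) -> (x=0, y=7) -> (x=0, y=6) -> (x=0, y=5) -> (x=0, y=4) -> (x=0, y=3) -> (x=0, y=2) -> (x=0, y=1) -> (x=0, y=0)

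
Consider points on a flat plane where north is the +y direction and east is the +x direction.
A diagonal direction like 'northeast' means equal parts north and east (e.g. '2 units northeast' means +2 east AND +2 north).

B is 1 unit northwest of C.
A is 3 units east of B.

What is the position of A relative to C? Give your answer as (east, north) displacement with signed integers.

Place C at the origin (east=0, north=0).
  B is 1 unit northwest of C: delta (east=-1, north=+1); B at (east=-1, north=1).
  A is 3 units east of B: delta (east=+3, north=+0); A at (east=2, north=1).
Therefore A relative to C: (east=2, north=1).

Answer: A is at (east=2, north=1) relative to C.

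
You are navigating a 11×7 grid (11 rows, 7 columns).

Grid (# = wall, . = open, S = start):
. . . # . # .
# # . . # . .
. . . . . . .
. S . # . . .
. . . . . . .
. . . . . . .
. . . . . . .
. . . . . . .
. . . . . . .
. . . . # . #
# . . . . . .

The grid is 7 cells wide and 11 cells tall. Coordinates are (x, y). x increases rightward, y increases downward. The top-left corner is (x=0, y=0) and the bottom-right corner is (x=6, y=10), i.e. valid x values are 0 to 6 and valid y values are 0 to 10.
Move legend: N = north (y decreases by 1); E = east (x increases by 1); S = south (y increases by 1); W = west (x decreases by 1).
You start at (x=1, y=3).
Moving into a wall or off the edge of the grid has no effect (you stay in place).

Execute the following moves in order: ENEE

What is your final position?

Answer: Final position: (x=4, y=2)

Derivation:
Start: (x=1, y=3)
  E (east): (x=1, y=3) -> (x=2, y=3)
  N (north): (x=2, y=3) -> (x=2, y=2)
  E (east): (x=2, y=2) -> (x=3, y=2)
  E (east): (x=3, y=2) -> (x=4, y=2)
Final: (x=4, y=2)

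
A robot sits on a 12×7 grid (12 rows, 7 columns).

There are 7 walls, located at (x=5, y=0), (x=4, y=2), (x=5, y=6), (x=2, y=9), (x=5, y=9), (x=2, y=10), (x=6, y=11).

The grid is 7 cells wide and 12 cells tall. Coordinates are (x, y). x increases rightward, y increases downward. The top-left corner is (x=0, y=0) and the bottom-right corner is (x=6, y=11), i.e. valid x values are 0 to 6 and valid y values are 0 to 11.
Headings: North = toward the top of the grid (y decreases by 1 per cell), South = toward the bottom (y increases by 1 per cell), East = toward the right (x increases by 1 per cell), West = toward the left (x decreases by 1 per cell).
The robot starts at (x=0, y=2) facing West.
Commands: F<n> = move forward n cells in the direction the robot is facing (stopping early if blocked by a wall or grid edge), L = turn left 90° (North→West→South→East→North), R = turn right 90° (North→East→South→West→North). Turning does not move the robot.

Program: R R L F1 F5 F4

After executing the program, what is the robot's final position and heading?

Answer: Final position: (x=0, y=0), facing North

Derivation:
Start: (x=0, y=2), facing West
  R: turn right, now facing North
  R: turn right, now facing East
  L: turn left, now facing North
  F1: move forward 1, now at (x=0, y=1)
  F5: move forward 1/5 (blocked), now at (x=0, y=0)
  F4: move forward 0/4 (blocked), now at (x=0, y=0)
Final: (x=0, y=0), facing North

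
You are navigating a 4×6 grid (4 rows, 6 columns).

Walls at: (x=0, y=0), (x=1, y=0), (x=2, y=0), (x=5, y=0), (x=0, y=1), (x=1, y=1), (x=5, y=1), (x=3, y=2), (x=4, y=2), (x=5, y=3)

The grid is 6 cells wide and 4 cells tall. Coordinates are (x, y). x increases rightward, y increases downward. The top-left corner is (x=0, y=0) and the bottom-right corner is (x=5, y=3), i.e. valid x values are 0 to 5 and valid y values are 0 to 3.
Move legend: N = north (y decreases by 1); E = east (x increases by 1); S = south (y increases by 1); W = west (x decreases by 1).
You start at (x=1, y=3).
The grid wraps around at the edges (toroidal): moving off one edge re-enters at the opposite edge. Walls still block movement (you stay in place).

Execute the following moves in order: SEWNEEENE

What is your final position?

Start: (x=1, y=3)
  S (south): blocked, stay at (x=1, y=3)
  E (east): (x=1, y=3) -> (x=2, y=3)
  W (west): (x=2, y=3) -> (x=1, y=3)
  N (north): (x=1, y=3) -> (x=1, y=2)
  E (east): (x=1, y=2) -> (x=2, y=2)
  E (east): blocked, stay at (x=2, y=2)
  E (east): blocked, stay at (x=2, y=2)
  N (north): (x=2, y=2) -> (x=2, y=1)
  E (east): (x=2, y=1) -> (x=3, y=1)
Final: (x=3, y=1)

Answer: Final position: (x=3, y=1)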